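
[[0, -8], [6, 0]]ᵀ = [[0, 6], [-8, 0]]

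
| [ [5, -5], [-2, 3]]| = 5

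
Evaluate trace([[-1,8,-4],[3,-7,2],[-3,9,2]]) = -6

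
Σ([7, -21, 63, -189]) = -140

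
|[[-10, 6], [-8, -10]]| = (-10)*(-10) - (6)*(-8)
= 148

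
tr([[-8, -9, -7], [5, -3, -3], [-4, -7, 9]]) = diagonal: (-8) + (-3) + 9
= -2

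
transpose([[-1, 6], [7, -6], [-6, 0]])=[[-1, 7, -6], [6, -6, 0]]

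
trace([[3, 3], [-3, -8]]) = -5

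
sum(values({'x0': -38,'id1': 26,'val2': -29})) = -41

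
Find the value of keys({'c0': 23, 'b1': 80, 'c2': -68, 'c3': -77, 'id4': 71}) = ['c0', 'b1', 'c2', 'c3', 'id4']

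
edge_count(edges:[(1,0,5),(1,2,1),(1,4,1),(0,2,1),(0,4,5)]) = 5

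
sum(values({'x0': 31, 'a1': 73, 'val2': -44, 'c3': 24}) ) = 84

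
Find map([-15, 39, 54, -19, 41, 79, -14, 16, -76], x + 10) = [-5, 49, 64, -9, 51, 89, -4, 26, -66]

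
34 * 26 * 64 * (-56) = -3168256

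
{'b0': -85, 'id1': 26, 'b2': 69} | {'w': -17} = {'b0': -85, 'id1': 26, 'b2': 69, 'w': -17}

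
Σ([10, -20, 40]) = 10 + -20 + 40
= 30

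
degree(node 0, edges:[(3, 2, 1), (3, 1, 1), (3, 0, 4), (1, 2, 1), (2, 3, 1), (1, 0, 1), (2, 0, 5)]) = incident: (3,0), (1,0), (2,0)
= 3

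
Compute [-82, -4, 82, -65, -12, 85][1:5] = [-4, 82, -65, -12]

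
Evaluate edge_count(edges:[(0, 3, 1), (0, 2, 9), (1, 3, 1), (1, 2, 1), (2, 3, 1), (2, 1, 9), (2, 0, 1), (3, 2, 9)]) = 8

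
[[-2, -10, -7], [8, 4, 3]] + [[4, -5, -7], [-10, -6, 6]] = [[2, -15, -14], [-2, -2, 9]]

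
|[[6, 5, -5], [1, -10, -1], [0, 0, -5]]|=325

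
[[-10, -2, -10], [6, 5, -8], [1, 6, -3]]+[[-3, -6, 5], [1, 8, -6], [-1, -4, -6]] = [[-13, -8, -5], [7, 13, -14], [0, 2, -9]]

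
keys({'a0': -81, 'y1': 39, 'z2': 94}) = ['a0', 'y1', 'z2']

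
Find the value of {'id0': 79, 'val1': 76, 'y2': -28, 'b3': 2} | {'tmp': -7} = {'id0': 79, 'val1': 76, 'y2': -28, 'b3': 2, 'tmp': -7}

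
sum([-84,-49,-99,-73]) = (-84) + (-49) + (-99) + (-73)
= -305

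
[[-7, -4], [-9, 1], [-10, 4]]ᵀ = [[-7, -9, -10], [-4, 1, 4]]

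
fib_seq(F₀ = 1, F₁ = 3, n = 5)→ F_2 = F_1 + F_0 = 4
F_3 = F_2 + F_1 = 7
F_4 = F_3 + F_2 = 11
= [1, 3, 4, 7, 11]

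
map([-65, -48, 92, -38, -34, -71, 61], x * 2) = [-130, -96, 184, -76, -68, -142, 122]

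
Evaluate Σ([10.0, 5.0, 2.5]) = 17.5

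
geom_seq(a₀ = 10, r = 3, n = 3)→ [10, 30, 90]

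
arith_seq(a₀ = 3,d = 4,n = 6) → [3, 7, 11, 15, 19, 23]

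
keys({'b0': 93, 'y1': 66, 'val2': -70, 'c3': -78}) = ['b0', 'y1', 'val2', 'c3']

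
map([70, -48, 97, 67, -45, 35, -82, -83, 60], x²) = (70)²=4900, (-48)²=2304, (97)²=9409, (67)²=4489, (-45)²=2025, (35)²=1225, (-82)²=6724, (-83)²=6889, (60)²=3600
= [4900, 2304, 9409, 4489, 2025, 1225, 6724, 6889, 3600]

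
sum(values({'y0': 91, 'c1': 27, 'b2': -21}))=97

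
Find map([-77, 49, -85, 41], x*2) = [-154, 98, -170, 82]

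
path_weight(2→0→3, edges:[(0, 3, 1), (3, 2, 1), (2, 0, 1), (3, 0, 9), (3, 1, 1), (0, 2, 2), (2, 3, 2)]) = w(2→0)=1 + w(0→3)=1
= 2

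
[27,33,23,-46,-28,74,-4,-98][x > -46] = [27, 33, 23, -28, 74, -4]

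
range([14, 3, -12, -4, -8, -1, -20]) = 34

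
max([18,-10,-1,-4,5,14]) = 18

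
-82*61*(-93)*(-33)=-15351138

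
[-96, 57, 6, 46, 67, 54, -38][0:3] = [-96, 57, 6]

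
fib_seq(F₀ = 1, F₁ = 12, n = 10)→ F_2 = F_1 + F_0 = 13
F_3 = F_2 + F_1 = 25
F_4 = F_3 + F_2 = 38
...
= [1, 12, 13, 25, 38, 63, 101, 164, 265, 429]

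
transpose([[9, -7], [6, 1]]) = [[9, 6], [-7, 1]]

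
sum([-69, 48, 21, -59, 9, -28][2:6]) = slice → [21, -59, 9, -28]
21 + (-59) + 9 + (-28)
= -57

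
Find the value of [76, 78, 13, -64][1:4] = [78, 13, -64]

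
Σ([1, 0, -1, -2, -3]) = -5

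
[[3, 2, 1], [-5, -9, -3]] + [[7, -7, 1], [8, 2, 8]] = [[10, -5, 2], [3, -7, 5]]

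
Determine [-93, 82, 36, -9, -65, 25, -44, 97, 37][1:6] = [82, 36, -9, -65, 25]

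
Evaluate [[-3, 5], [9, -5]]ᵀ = [[-3, 9], [5, -5]]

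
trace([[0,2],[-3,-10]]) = diagonal: 0 + (-10)
= -10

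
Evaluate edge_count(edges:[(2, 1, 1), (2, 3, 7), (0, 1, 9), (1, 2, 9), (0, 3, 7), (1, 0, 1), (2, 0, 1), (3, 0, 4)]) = 8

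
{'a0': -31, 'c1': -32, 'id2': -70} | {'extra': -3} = {'a0': -31, 'c1': -32, 'id2': -70, 'extra': -3}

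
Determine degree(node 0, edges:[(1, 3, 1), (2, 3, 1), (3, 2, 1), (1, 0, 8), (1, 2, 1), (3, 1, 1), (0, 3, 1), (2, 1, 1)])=2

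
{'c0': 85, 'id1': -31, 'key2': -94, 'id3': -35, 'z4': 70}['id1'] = -31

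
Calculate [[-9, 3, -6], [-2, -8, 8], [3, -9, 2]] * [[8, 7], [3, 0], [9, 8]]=[[-117, -111], [32, 50], [15, 37]]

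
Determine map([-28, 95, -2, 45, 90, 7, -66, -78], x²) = (-28)²=784, (95)²=9025, (-2)²=4, (45)²=2025, (90)²=8100, (7)²=49, (-66)²=4356, (-78)²=6084
= [784, 9025, 4, 2025, 8100, 49, 4356, 6084]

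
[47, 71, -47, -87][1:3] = [71, -47]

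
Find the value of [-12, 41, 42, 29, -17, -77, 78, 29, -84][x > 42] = [78]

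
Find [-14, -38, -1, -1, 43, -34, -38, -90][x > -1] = [43]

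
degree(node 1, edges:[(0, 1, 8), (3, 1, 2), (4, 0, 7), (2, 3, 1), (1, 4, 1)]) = incident: (0,1), (3,1), (1,4)
= 3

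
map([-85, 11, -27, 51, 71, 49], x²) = (-85)²=7225, (11)²=121, (-27)²=729, (51)²=2601, (71)²=5041, (49)²=2401
= [7225, 121, 729, 2601, 5041, 2401]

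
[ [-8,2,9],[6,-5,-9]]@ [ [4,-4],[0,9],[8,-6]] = [[40, -4], [-48, -15]]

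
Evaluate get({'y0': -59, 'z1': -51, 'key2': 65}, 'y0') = -59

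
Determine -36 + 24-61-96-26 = -195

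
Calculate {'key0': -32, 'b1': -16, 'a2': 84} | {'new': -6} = {'key0': -32, 'b1': -16, 'a2': 84, 'new': -6}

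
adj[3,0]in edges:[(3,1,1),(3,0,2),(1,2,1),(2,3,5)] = 2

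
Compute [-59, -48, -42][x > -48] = [-42]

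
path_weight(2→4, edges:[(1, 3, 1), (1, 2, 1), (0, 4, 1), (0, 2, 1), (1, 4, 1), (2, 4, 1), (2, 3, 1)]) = 1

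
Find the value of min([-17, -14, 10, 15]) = -17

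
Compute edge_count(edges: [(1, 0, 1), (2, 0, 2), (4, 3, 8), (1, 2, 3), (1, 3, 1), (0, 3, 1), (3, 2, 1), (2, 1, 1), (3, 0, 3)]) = 9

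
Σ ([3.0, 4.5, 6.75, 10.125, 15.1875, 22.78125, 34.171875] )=3.0 + 4.5 + 6.75 + 10.125 + 15.1875 + 22.78125 + 34.171875
= 96.515625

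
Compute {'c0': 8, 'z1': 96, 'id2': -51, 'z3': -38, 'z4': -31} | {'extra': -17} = {'c0': 8, 'z1': 96, 'id2': -51, 'z3': -38, 'z4': -31, 'extra': -17}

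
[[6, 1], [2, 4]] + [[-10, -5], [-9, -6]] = [[-4, -4], [-7, -2]]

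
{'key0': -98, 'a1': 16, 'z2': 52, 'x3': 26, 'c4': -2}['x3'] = 26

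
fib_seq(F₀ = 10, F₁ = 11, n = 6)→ [10, 11, 21, 32, 53, 85]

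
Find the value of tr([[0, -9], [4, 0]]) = 0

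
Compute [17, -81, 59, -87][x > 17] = keep x where x > 17: 17✗, -81✗, 59✓, -87✗
= [59]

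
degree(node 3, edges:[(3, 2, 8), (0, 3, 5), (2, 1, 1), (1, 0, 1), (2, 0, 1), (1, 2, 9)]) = incident: (3,2), (0,3)
= 2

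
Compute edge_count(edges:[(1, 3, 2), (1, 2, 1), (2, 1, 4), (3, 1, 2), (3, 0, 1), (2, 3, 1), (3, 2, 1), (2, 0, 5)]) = 8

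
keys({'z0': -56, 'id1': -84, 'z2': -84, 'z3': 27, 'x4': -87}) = ['z0', 'id1', 'z2', 'z3', 'x4']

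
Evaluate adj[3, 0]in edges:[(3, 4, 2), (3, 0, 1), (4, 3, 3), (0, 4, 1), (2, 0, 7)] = 1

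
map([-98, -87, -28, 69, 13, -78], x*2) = -98*2=-196, -87*2=-174, -28*2=-56, 69*2=138, 13*2=26, -78*2=-156
= [-196, -174, -56, 138, 26, -156]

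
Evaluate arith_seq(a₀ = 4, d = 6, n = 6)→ a_0 = 4 + 0*6 = 4
a_1 = 4 + 1*6 = 10
a_2 = 4 + 2*6 = 16
...
= [4, 10, 16, 22, 28, 34]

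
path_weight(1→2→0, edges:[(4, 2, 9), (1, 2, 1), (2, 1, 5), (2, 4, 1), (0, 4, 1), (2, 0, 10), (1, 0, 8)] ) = 11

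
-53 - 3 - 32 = -88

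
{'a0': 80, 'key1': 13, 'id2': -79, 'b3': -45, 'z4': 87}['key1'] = 13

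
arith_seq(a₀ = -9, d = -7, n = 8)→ [-9, -16, -23, -30, -37, -44, -51, -58]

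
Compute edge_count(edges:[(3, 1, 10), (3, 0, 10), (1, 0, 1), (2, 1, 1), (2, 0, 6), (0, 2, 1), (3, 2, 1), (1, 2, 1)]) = 8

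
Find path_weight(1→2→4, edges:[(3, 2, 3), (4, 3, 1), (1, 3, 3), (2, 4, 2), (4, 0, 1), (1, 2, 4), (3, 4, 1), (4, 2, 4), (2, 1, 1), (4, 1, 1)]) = w(1→2)=4 + w(2→4)=2
= 6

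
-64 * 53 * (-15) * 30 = 1526400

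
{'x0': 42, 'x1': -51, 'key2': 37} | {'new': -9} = {'x0': 42, 'x1': -51, 'key2': 37, 'new': -9}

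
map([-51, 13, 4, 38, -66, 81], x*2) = [-102, 26, 8, 76, -132, 162]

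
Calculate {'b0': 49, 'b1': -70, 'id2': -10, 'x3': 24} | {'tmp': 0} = {'b0': 49, 'b1': -70, 'id2': -10, 'x3': 24, 'tmp': 0}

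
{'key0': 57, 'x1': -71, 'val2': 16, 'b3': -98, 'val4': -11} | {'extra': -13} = {'key0': 57, 'x1': -71, 'val2': 16, 'b3': -98, 'val4': -11, 'extra': -13}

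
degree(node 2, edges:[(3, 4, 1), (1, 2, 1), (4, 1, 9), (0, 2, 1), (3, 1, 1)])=2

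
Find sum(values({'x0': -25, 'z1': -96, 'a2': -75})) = -196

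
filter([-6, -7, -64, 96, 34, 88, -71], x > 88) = keep x where x > 88: -6✗, -7✗, -64✗, 96✓, 34✗, 88✗, -71✗
= [96]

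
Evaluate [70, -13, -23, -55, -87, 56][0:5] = [70, -13, -23, -55, -87]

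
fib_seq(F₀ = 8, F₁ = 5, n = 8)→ F_2 = F_1 + F_0 = 13
F_3 = F_2 + F_1 = 18
F_4 = F_3 + F_2 = 31
...
= [8, 5, 13, 18, 31, 49, 80, 129]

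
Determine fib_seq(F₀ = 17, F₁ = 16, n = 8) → F_2 = F_1 + F_0 = 33
F_3 = F_2 + F_1 = 49
F_4 = F_3 + F_2 = 82
...
= [17, 16, 33, 49, 82, 131, 213, 344]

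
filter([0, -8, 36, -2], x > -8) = keep x where x > -8: 0✓, -8✗, 36✓, -2✓
= [0, 36, -2]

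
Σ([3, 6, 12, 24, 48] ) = 3 + 6 + 12 + 24 + 48
= 93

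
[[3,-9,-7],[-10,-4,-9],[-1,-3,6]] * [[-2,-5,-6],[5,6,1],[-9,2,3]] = [[12, -83, -48], [81, 8, 29], [-67, -1, 21]]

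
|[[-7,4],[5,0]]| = -20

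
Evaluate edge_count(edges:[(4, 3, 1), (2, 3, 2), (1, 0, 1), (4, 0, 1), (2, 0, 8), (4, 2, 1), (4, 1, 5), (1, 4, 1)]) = 8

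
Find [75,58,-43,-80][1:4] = [58, -43, -80]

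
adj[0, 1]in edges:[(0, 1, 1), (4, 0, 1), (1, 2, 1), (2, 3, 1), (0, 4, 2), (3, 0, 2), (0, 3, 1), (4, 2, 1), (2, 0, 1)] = 1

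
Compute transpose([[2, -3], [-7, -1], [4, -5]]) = [[2, -7, 4], [-3, -1, -5]]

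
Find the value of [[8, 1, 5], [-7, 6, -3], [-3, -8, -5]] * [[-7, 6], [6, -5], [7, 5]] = C[0][0] = (8)*(-7) + (1)*(6) + (5)*(7) = -15
C[0][1] = (8)*(6) + (1)*(-5) + (5)*(5) = 68
C[1][0] = (-7)*(-7) + (6)*(6) + (-3)*(7) = 64
C[1][1] = (-7)*(6) + (6)*(-5) + (-3)*(5) = -87
C[2][0] = (-3)*(-7) + (-8)*(6) + (-5)*(7) = -62
C[2][1] = (-3)*(6) + (-8)*(-5) + (-5)*(5) = -3
= [[-15, 68], [64, -87], [-62, -3]]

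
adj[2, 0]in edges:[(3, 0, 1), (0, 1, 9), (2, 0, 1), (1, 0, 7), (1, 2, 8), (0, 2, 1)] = 1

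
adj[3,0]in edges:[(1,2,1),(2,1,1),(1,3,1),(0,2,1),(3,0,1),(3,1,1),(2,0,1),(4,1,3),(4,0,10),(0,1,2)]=1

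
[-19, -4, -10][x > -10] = keep x where x > -10: -19✗, -4✓, -10✗
= [-4]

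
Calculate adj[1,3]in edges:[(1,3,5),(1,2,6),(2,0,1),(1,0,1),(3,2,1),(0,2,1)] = 5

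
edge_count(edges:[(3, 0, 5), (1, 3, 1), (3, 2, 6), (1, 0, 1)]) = 4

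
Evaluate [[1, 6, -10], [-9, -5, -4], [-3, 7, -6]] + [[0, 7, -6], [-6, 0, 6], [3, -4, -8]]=[[1, 13, -16], [-15, -5, 2], [0, 3, -14]]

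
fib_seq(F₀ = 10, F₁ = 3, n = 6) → F_2 = F_1 + F_0 = 13
F_3 = F_2 + F_1 = 16
F_4 = F_3 + F_2 = 29
...
= [10, 3, 13, 16, 29, 45]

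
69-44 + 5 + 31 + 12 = 73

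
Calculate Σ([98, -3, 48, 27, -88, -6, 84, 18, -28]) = 98 + (-3) + 48 + 27 + (-88) + (-6) + 84 + 18 + (-28)
= 150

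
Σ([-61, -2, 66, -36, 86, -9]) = (-61) + (-2) + 66 + (-36) + 86 + (-9)
= 44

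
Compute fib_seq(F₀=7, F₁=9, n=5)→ [7, 9, 16, 25, 41]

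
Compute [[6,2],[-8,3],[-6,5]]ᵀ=[[6, -8, -6], [2, 3, 5]]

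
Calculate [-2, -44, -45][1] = -44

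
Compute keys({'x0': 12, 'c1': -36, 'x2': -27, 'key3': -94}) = ['x0', 'c1', 'x2', 'key3']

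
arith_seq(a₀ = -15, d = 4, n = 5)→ a_0 = -15 + 0*4 = -15
a_1 = -15 + 1*4 = -11
a_2 = -15 + 2*4 = -7
...
= [-15, -11, -7, -3, 1]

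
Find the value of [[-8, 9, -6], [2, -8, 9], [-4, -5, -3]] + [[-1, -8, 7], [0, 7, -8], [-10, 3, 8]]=[[-9, 1, 1], [2, -1, 1], [-14, -2, 5]]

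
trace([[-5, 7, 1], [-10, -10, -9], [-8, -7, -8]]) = diagonal: (-5) + (-10) + (-8)
= -23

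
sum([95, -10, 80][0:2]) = slice → [95, -10]
95 + (-10)
= 85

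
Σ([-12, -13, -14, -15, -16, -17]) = (-12) + (-13) + (-14) + (-15) + (-16) + (-17)
= -87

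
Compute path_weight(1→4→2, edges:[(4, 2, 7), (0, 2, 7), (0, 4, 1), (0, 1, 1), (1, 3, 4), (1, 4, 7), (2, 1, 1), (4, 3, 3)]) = w(1→4)=7 + w(4→2)=7
= 14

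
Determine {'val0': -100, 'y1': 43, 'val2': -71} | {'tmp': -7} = {'val0': -100, 'y1': 43, 'val2': -71, 'tmp': -7}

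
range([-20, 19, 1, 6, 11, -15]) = 39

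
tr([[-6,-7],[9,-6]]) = -12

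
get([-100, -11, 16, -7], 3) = -7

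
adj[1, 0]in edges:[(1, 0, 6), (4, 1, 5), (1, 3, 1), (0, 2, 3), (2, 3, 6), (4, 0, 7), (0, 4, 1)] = 6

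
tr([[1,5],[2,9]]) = diagonal: 1 + 9
= 10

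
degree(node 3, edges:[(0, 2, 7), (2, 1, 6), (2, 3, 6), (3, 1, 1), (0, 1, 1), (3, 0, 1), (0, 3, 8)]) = incident: (2,3), (3,1), (3,0), (0,3)
= 4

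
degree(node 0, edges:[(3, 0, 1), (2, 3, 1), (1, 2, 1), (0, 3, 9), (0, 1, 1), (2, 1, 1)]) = 3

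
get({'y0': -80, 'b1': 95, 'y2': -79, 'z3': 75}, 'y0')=-80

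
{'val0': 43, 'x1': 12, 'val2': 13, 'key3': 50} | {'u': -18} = {'val0': 43, 'x1': 12, 'val2': 13, 'key3': 50, 'u': -18}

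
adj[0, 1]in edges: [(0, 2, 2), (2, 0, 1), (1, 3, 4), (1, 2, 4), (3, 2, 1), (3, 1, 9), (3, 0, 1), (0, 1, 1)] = 1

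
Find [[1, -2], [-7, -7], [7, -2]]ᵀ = [[1, -7, 7], [-2, -7, -2]]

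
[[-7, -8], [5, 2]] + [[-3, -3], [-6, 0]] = [[-10, -11], [-1, 2]]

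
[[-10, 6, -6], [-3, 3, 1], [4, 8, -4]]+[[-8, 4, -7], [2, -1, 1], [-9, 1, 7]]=[[-18, 10, -13], [-1, 2, 2], [-5, 9, 3]]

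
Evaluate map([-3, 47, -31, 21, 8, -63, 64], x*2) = [-6, 94, -62, 42, 16, -126, 128]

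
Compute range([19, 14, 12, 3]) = 16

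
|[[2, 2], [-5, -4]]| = (2)*(-4) - (2)*(-5)
= 2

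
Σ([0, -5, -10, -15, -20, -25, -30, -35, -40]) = 0 + (-5) + (-10) + (-15) + (-20) + (-25) + (-30) + (-35) + (-40)
= -180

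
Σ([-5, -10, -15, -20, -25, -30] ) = (-5) + (-10) + (-15) + (-20) + (-25) + (-30)
= -105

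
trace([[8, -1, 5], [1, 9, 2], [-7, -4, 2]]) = diagonal: 8 + 9 + 2
= 19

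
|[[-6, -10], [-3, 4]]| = -54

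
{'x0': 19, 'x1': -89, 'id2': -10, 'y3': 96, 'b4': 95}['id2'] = -10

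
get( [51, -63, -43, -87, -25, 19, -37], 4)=-25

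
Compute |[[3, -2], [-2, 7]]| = 17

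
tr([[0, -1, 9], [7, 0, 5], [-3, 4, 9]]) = 9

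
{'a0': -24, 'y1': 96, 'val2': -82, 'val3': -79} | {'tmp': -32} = {'a0': -24, 'y1': 96, 'val2': -82, 'val3': -79, 'tmp': -32}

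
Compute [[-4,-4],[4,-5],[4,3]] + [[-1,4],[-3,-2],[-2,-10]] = [[-5, 0], [1, -7], [2, -7]]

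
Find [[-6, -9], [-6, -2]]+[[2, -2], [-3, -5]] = [[-4, -11], [-9, -7]]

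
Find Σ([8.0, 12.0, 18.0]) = 8.0 + 12.0 + 18.0
= 38.0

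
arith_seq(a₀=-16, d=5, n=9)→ a_0 = -16 + 0*5 = -16
a_1 = -16 + 1*5 = -11
a_2 = -16 + 2*5 = -6
...
= [-16, -11, -6, -1, 4, 9, 14, 19, 24]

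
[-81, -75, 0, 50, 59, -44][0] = -81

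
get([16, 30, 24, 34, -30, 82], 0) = 16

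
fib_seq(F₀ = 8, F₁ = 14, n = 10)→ [8, 14, 22, 36, 58, 94, 152, 246, 398, 644]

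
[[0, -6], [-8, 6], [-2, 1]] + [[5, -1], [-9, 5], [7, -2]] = [[5, -7], [-17, 11], [5, -1]]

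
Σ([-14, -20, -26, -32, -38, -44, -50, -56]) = (-14) + (-20) + (-26) + (-32) + (-38) + (-44) + (-50) + (-56)
= -280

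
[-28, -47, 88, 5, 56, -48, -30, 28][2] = 88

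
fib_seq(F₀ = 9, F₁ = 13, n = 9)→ F_2 = F_1 + F_0 = 22
F_3 = F_2 + F_1 = 35
F_4 = F_3 + F_2 = 57
...
= [9, 13, 22, 35, 57, 92, 149, 241, 390]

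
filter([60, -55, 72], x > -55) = keep x where x > -55: 60✓, -55✗, 72✓
= [60, 72]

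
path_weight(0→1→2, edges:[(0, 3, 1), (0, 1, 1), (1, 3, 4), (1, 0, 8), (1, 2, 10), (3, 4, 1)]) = w(0→1)=1 + w(1→2)=10
= 11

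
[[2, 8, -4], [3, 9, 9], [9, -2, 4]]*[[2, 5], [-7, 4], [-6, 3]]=C[0][0] = (2)*(2) + (8)*(-7) + (-4)*(-6) = -28
C[0][1] = (2)*(5) + (8)*(4) + (-4)*(3) = 30
C[1][0] = (3)*(2) + (9)*(-7) + (9)*(-6) = -111
C[1][1] = (3)*(5) + (9)*(4) + (9)*(3) = 78
C[2][0] = (9)*(2) + (-2)*(-7) + (4)*(-6) = 8
C[2][1] = (9)*(5) + (-2)*(4) + (4)*(3) = 49
= [[-28, 30], [-111, 78], [8, 49]]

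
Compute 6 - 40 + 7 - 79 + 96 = -10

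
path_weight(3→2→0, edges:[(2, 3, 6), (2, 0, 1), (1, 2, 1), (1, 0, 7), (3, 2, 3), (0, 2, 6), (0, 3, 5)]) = 4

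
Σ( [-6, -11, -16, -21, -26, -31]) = (-6) + (-11) + (-16) + (-21) + (-26) + (-31)
= -111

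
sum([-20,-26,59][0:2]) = -46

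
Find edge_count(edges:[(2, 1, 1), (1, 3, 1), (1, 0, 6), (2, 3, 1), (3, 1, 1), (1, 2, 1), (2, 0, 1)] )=7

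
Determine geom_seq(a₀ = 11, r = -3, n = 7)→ [11, -33, 99, -297, 891, -2673, 8019]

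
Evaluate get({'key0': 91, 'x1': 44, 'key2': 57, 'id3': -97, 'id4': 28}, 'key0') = 91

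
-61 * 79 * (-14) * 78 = 5262348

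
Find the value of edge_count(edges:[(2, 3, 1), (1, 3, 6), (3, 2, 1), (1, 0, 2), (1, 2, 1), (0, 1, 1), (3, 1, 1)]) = 7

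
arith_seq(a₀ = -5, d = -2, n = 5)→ a_0 = -5 + 0*-2 = -5
a_1 = -5 + 1*-2 = -7
a_2 = -5 + 2*-2 = -9
...
= [-5, -7, -9, -11, -13]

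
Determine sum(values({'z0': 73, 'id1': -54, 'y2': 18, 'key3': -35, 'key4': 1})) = 73 + (-54) + 18 + (-35) + 1
= 3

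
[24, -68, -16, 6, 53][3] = 6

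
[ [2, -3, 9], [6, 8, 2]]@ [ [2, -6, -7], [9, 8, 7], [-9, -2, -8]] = C[0][0] = (2)*(2) + (-3)*(9) + (9)*(-9) = -104
C[0][1] = (2)*(-6) + (-3)*(8) + (9)*(-2) = -54
C[0][2] = (2)*(-7) + (-3)*(7) + (9)*(-8) = -107
C[1][0] = (6)*(2) + (8)*(9) + (2)*(-9) = 66
C[1][1] = (6)*(-6) + (8)*(8) + (2)*(-2) = 24
C[1][2] = (6)*(-7) + (8)*(7) + (2)*(-8) = -2
= [[-104, -54, -107], [66, 24, -2]]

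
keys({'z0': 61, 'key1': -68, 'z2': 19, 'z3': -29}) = ['z0', 'key1', 'z2', 'z3']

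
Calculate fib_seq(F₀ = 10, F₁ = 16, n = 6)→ F_2 = F_1 + F_0 = 26
F_3 = F_2 + F_1 = 42
F_4 = F_3 + F_2 = 68
...
= [10, 16, 26, 42, 68, 110]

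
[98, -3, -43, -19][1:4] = [-3, -43, -19]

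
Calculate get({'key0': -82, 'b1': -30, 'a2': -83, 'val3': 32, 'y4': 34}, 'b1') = -30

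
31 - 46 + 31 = 16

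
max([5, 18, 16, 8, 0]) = 18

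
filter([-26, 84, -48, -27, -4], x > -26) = [84, -4]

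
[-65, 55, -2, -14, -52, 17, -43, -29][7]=-29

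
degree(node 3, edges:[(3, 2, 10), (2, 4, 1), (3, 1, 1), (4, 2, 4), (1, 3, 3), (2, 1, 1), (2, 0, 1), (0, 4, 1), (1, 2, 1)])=incident: (3,2), (3,1), (1,3)
= 3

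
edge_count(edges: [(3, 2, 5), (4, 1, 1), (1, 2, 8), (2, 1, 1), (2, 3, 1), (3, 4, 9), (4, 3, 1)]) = 7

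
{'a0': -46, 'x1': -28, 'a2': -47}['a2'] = -47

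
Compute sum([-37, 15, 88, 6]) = 72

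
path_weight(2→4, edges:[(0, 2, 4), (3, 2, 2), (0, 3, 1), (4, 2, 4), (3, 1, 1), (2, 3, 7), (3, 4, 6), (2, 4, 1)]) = 1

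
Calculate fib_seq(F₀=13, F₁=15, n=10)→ F_2 = F_1 + F_0 = 28
F_3 = F_2 + F_1 = 43
F_4 = F_3 + F_2 = 71
...
= [13, 15, 28, 43, 71, 114, 185, 299, 484, 783]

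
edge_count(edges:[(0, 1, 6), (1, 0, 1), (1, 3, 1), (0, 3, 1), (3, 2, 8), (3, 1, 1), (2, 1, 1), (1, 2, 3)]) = 8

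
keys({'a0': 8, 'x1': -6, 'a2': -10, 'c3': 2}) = ['a0', 'x1', 'a2', 'c3']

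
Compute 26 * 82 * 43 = 91676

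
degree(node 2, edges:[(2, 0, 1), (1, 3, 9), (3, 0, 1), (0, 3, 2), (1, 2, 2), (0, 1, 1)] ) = incident: (2,0), (1,2)
= 2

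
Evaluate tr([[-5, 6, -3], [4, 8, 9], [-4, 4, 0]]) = diagonal: (-5) + 8 + 0
= 3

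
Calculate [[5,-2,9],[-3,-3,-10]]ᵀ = [[5, -3], [-2, -3], [9, -10]]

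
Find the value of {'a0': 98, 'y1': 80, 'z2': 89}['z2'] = 89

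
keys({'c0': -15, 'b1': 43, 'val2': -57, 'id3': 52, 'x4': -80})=['c0', 'b1', 'val2', 'id3', 'x4']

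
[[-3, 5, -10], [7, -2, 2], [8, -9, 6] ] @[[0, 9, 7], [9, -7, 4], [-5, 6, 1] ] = C[0][0] = (-3)*(0) + (5)*(9) + (-10)*(-5) = 95
C[0][1] = (-3)*(9) + (5)*(-7) + (-10)*(6) = -122
C[0][2] = (-3)*(7) + (5)*(4) + (-10)*(1) = -11
C[1][0] = (7)*(0) + (-2)*(9) + (2)*(-5) = -28
C[1][1] = (7)*(9) + (-2)*(-7) + (2)*(6) = 89
C[1][2] = (7)*(7) + (-2)*(4) + (2)*(1) = 43
... (3 more cells)
= [[95, -122, -11], [-28, 89, 43], [-111, 171, 26]]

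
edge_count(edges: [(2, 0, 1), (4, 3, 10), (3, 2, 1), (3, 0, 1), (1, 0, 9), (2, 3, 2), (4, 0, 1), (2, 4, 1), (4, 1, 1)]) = 9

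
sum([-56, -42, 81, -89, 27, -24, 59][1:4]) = -50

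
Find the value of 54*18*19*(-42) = -775656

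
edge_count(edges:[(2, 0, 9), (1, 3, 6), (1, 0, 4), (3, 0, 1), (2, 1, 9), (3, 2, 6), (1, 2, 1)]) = 7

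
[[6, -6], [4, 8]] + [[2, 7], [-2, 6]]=[[8, 1], [2, 14]]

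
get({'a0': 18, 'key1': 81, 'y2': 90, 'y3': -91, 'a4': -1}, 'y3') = -91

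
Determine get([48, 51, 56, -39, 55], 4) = 55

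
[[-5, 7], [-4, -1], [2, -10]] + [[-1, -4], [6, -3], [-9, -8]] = [[-6, 3], [2, -4], [-7, -18]]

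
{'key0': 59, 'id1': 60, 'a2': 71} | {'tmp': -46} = {'key0': 59, 'id1': 60, 'a2': 71, 'tmp': -46}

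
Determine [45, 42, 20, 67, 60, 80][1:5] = [42, 20, 67, 60]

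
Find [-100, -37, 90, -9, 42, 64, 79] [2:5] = [90, -9, 42]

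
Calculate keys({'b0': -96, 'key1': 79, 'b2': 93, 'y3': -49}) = ['b0', 'key1', 'b2', 'y3']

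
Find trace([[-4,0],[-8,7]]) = diagonal: (-4) + 7
= 3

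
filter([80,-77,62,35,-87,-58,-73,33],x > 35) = [80, 62]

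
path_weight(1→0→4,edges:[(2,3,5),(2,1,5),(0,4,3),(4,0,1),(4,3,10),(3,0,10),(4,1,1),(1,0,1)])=4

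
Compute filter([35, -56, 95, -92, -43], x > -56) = keep x where x > -56: 35✓, -56✗, 95✓, -92✗, -43✓
= [35, 95, -43]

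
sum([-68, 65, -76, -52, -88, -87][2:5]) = slice → [-76, -52, -88]
(-76) + (-52) + (-88)
= -216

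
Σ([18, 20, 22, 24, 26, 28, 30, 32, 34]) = 234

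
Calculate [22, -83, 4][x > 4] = [22]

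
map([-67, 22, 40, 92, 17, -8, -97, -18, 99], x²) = (-67)²=4489, (22)²=484, (40)²=1600, (92)²=8464, (17)²=289, (-8)²=64, (-97)²=9409, (-18)²=324, (99)²=9801
= [4489, 484, 1600, 8464, 289, 64, 9409, 324, 9801]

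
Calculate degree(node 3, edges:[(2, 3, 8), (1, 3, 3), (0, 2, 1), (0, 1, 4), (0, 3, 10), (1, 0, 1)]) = 3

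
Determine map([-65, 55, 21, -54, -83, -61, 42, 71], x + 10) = -65+10=-55, 55+10=65, 21+10=31, -54+10=-44, -83+10=-73, -61+10=-51, 42+10=52, 71+10=81
= [-55, 65, 31, -44, -73, -51, 52, 81]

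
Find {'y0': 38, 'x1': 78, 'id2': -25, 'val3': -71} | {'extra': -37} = {'y0': 38, 'x1': 78, 'id2': -25, 'val3': -71, 'extra': -37}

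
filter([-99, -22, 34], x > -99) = [-22, 34]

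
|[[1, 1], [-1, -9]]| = -8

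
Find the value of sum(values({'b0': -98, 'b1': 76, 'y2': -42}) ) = (-98) + 76 + (-42)
= -64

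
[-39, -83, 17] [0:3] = [-39, -83, 17]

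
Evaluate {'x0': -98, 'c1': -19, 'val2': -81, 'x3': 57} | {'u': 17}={'x0': -98, 'c1': -19, 'val2': -81, 'x3': 57, 'u': 17}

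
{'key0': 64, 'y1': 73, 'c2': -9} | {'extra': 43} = {'key0': 64, 'y1': 73, 'c2': -9, 'extra': 43}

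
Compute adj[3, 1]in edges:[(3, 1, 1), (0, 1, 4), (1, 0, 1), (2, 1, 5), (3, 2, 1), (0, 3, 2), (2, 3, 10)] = 1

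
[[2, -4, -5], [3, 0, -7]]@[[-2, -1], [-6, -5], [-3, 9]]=C[0][0] = (2)*(-2) + (-4)*(-6) + (-5)*(-3) = 35
C[0][1] = (2)*(-1) + (-4)*(-5) + (-5)*(9) = -27
C[1][0] = (3)*(-2) + (0)*(-6) + (-7)*(-3) = 15
C[1][1] = (3)*(-1) + (0)*(-5) + (-7)*(9) = -66
= [[35, -27], [15, -66]]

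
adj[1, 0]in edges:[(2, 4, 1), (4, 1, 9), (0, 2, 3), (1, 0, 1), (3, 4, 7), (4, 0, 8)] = 1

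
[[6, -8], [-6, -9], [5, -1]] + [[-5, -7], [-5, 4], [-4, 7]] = [[1, -15], [-11, -5], [1, 6]]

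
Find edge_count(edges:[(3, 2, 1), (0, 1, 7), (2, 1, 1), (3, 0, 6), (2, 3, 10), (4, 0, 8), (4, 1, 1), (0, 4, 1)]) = 8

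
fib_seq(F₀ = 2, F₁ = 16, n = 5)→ [2, 16, 18, 34, 52]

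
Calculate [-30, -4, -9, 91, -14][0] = -30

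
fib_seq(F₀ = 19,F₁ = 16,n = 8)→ F_2 = F_1 + F_0 = 35
F_3 = F_2 + F_1 = 51
F_4 = F_3 + F_2 = 86
...
= [19, 16, 35, 51, 86, 137, 223, 360]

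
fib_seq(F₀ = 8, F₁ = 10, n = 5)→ [8, 10, 18, 28, 46]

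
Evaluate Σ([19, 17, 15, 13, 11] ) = 75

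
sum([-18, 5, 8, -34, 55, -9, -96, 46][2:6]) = slice → [8, -34, 55, -9]
8 + (-34) + 55 + (-9)
= 20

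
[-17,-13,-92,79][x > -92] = keep x where x > -92: -17✓, -13✓, -92✗, 79✓
= [-17, -13, 79]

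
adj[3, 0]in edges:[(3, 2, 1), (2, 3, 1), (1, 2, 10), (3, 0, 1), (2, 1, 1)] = 1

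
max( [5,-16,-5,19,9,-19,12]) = 19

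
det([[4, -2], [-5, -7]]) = (4)*(-7) - (-2)*(-5)
= -38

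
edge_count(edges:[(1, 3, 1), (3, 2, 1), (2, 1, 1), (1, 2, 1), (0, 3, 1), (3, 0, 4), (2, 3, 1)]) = 7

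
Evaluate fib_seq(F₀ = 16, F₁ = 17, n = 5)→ F_2 = F_1 + F_0 = 33
F_3 = F_2 + F_1 = 50
F_4 = F_3 + F_2 = 83
= [16, 17, 33, 50, 83]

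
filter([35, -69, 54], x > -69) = keep x where x > -69: 35✓, -69✗, 54✓
= [35, 54]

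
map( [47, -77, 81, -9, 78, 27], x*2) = 47*2=94, -77*2=-154, 81*2=162, -9*2=-18, 78*2=156, 27*2=54
= [94, -154, 162, -18, 156, 54]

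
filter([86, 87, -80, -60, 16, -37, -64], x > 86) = [87]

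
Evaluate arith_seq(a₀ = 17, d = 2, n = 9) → a_0 = 17 + 0*2 = 17
a_1 = 17 + 1*2 = 19
a_2 = 17 + 2*2 = 21
...
= [17, 19, 21, 23, 25, 27, 29, 31, 33]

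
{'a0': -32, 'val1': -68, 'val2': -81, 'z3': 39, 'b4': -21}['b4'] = -21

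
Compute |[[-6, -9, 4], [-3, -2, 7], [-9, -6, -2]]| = (1)*(-6)*det([[-2, 7], [-6, -2]]) + (-1)*(-9)*det([[-3, 7], [-9, -2]]) + (1)*(4)*det([[-3, -2], [-9, -6]])
= -276 + 621 + 0
= 345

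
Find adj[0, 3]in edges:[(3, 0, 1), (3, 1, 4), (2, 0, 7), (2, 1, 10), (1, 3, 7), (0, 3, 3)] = 3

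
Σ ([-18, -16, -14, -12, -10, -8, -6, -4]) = (-18) + (-16) + (-14) + (-12) + (-10) + (-8) + (-6) + (-4)
= -88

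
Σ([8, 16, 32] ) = 8 + 16 + 32
= 56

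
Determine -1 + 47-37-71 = -62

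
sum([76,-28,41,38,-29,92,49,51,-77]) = 213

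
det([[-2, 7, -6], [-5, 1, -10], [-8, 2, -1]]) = 499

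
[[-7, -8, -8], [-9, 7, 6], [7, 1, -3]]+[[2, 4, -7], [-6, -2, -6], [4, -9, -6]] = [[-5, -4, -15], [-15, 5, 0], [11, -8, -9]]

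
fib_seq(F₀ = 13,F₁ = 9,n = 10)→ F_2 = F_1 + F_0 = 22
F_3 = F_2 + F_1 = 31
F_4 = F_3 + F_2 = 53
...
= [13, 9, 22, 31, 53, 84, 137, 221, 358, 579]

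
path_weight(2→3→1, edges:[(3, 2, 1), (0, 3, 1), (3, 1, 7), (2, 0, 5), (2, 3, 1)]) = 8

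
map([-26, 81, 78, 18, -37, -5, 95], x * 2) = [-52, 162, 156, 36, -74, -10, 190]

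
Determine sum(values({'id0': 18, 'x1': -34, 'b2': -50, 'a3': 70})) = 4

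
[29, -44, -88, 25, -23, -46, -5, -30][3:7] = [25, -23, -46, -5]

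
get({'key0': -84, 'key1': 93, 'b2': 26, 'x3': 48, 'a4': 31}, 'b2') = 26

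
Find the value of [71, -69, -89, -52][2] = -89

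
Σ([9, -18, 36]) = 9 + -18 + 36
= 27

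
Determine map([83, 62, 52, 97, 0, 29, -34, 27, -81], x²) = (83)²=6889, (62)²=3844, (52)²=2704, (97)²=9409, (0)²=0, (29)²=841, (-34)²=1156, (27)²=729, (-81)²=6561
= [6889, 3844, 2704, 9409, 0, 841, 1156, 729, 6561]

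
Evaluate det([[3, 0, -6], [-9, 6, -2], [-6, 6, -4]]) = (1)*(3)*det([[6, -2], [6, -4]]) + (-1)*(0)*det([[-9, -2], [-6, -4]]) + (1)*(-6)*det([[-9, 6], [-6, 6]])
= -36 + 0 + 108
= 72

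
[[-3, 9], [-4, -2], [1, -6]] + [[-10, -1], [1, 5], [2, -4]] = [[-13, 8], [-3, 3], [3, -10]]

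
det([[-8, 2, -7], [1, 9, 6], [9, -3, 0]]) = 552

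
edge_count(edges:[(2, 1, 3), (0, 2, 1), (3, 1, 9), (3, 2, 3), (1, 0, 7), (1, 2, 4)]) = 6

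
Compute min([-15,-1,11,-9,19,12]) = -15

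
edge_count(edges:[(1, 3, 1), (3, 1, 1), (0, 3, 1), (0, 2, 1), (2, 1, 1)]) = 5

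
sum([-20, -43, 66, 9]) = (-20) + (-43) + 66 + 9
= 12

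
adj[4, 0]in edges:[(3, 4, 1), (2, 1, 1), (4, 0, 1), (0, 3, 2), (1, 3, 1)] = 1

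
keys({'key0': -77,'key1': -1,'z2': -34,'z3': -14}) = ['key0', 'key1', 'z2', 'z3']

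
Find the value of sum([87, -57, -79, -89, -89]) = 87 + (-57) + (-79) + (-89) + (-89)
= -227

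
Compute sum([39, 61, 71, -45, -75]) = 39 + 61 + 71 + (-45) + (-75)
= 51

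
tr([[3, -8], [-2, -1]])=2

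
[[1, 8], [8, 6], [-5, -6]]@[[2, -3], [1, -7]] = C[0][0] = (1)*(2) + (8)*(1) = 10
C[0][1] = (1)*(-3) + (8)*(-7) = -59
C[1][0] = (8)*(2) + (6)*(1) = 22
C[1][1] = (8)*(-3) + (6)*(-7) = -66
C[2][0] = (-5)*(2) + (-6)*(1) = -16
C[2][1] = (-5)*(-3) + (-6)*(-7) = 57
= [[10, -59], [22, -66], [-16, 57]]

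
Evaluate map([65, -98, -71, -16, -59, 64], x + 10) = 65+10=75, -98+10=-88, -71+10=-61, -16+10=-6, -59+10=-49, 64+10=74
= [75, -88, -61, -6, -49, 74]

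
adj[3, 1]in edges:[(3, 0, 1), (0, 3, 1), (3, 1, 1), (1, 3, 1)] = 1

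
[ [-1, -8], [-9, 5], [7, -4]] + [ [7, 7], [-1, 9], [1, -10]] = [[6, -1], [-10, 14], [8, -14]]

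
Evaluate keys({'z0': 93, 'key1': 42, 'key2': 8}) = ['z0', 'key1', 'key2']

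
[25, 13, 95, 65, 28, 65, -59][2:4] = [95, 65]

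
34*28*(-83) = -79016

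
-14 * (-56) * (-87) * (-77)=5252016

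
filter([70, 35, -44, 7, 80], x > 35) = keep x where x > 35: 70✓, 35✗, -44✗, 7✗, 80✓
= [70, 80]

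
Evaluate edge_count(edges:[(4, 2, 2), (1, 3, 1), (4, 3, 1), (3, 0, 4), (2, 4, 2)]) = 5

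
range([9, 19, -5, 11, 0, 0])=24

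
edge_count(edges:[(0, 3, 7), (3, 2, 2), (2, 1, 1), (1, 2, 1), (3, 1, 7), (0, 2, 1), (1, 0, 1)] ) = 7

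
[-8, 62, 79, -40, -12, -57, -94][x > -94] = keep x where x > -94: -8✓, 62✓, 79✓, -40✓, -12✓, -57✓, -94✗
= [-8, 62, 79, -40, -12, -57]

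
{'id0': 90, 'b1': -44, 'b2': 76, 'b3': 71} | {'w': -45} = {'id0': 90, 'b1': -44, 'b2': 76, 'b3': 71, 'w': -45}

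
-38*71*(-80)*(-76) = -16403840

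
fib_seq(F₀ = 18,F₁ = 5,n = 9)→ F_2 = F_1 + F_0 = 23
F_3 = F_2 + F_1 = 28
F_4 = F_3 + F_2 = 51
...
= [18, 5, 23, 28, 51, 79, 130, 209, 339]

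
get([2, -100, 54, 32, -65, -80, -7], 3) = 32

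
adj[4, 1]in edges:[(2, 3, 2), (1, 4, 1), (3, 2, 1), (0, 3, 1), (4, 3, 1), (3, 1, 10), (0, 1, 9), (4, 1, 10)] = 10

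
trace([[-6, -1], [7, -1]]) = -7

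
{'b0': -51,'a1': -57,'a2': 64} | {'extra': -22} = {'b0': -51, 'a1': -57, 'a2': 64, 'extra': -22}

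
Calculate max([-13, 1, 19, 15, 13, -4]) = 19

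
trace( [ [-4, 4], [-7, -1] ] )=-5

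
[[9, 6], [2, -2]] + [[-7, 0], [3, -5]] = [[2, 6], [5, -7]]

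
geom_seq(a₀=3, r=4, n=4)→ [3, 12, 48, 192]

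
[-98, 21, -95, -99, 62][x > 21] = [62]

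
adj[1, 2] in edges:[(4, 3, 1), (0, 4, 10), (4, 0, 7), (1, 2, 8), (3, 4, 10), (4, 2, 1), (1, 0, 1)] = 8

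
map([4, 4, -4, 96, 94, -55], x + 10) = 4+10=14, 4+10=14, -4+10=6, 96+10=106, 94+10=104, -55+10=-45
= [14, 14, 6, 106, 104, -45]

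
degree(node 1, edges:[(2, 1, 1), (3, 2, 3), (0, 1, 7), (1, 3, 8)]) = 3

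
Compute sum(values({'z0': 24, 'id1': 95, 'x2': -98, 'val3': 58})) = 79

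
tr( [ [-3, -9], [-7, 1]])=-2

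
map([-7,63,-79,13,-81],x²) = [49, 3969, 6241, 169, 6561]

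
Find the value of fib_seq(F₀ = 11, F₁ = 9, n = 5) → [11, 9, 20, 29, 49]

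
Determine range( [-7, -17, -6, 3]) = 20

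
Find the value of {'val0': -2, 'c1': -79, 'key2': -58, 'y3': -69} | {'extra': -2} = {'val0': -2, 'c1': -79, 'key2': -58, 'y3': -69, 'extra': -2}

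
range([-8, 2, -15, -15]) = 17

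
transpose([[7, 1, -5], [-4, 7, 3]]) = [[7, -4], [1, 7], [-5, 3]]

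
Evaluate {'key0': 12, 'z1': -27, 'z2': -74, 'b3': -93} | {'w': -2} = {'key0': 12, 'z1': -27, 'z2': -74, 'b3': -93, 'w': -2}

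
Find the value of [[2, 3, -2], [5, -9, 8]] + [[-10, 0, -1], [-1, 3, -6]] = [[-8, 3, -3], [4, -6, 2]]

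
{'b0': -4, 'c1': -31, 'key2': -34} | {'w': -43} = {'b0': -4, 'c1': -31, 'key2': -34, 'w': -43}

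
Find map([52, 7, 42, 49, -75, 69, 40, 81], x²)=(52)²=2704, (7)²=49, (42)²=1764, (49)²=2401, (-75)²=5625, (69)²=4761, (40)²=1600, (81)²=6561
= [2704, 49, 1764, 2401, 5625, 4761, 1600, 6561]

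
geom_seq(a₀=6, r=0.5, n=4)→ a_0 = 6*0.5^0 = 6.0
a_1 = 6*0.5^1 = 3.0
a_2 = 6*0.5^2 = 1.5
...
= [6.0, 3.0, 1.5, 0.75]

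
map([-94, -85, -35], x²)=[8836, 7225, 1225]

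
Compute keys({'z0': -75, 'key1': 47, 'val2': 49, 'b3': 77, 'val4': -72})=['z0', 'key1', 'val2', 'b3', 'val4']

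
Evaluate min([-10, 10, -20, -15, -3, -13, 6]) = -20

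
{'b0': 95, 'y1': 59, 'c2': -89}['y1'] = 59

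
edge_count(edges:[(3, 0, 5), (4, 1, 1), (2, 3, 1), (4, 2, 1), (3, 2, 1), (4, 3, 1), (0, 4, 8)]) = 7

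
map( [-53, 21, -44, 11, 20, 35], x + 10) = -53+10=-43, 21+10=31, -44+10=-34, 11+10=21, 20+10=30, 35+10=45
= [-43, 31, -34, 21, 30, 45]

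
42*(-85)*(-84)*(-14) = -4198320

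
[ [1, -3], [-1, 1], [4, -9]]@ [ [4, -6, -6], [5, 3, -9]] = C[0][0] = (1)*(4) + (-3)*(5) = -11
C[0][1] = (1)*(-6) + (-3)*(3) = -15
C[0][2] = (1)*(-6) + (-3)*(-9) = 21
C[1][0] = (-1)*(4) + (1)*(5) = 1
C[1][1] = (-1)*(-6) + (1)*(3) = 9
C[1][2] = (-1)*(-6) + (1)*(-9) = -3
... (3 more cells)
= [[-11, -15, 21], [1, 9, -3], [-29, -51, 57]]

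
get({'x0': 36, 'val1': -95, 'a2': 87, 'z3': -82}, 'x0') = 36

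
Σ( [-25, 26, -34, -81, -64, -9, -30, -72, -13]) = (-25) + 26 + (-34) + (-81) + (-64) + (-9) + (-30) + (-72) + (-13)
= -302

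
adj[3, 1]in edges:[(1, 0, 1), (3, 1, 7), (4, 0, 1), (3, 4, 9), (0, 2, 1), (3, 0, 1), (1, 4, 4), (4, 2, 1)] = 7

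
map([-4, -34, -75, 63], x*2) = [-8, -68, -150, 126]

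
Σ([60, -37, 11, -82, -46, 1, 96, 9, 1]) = 13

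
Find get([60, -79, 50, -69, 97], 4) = 97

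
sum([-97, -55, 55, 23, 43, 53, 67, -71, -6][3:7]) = 186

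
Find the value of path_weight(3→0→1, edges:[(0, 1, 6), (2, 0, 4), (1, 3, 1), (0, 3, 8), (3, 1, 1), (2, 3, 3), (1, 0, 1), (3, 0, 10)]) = 16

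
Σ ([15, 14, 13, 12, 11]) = 65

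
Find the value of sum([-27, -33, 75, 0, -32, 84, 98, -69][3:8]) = slice → [0, -32, 84, 98, -69]
0 + (-32) + 84 + 98 + (-69)
= 81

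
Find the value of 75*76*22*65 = 8151000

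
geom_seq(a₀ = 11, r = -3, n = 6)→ a_0 = 11*(-3)^0 = 11
a_1 = 11*(-3)^1 = -33
a_2 = 11*(-3)^2 = 99
...
= [11, -33, 99, -297, 891, -2673]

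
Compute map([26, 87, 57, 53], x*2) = 26*2=52, 87*2=174, 57*2=114, 53*2=106
= [52, 174, 114, 106]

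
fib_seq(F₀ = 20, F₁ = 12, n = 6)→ F_2 = F_1 + F_0 = 32
F_3 = F_2 + F_1 = 44
F_4 = F_3 + F_2 = 76
...
= [20, 12, 32, 44, 76, 120]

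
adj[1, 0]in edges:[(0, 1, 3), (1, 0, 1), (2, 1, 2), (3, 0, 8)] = 1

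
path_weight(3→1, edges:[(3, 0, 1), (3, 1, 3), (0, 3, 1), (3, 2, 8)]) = 3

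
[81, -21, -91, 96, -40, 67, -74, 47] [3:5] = [96, -40]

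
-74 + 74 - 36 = -36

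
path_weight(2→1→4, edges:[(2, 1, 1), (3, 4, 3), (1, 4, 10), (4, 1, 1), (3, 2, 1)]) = 11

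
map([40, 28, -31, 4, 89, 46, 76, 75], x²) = (40)²=1600, (28)²=784, (-31)²=961, (4)²=16, (89)²=7921, (46)²=2116, (76)²=5776, (75)²=5625
= [1600, 784, 961, 16, 7921, 2116, 5776, 5625]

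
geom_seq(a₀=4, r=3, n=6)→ [4, 12, 36, 108, 324, 972]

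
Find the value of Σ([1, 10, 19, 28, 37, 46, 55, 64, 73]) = 333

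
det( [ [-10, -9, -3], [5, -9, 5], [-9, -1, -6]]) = -197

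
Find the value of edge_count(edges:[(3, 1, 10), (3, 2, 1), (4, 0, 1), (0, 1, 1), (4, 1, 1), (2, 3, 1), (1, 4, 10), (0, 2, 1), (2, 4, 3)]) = 9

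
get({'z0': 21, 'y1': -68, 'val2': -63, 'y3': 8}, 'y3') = 8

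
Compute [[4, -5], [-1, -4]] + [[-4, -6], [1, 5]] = [[0, -11], [0, 1]]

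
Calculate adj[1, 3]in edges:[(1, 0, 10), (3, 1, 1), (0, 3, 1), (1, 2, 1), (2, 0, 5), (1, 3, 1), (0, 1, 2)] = 1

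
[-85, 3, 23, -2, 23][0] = -85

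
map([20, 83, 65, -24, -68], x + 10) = 20+10=30, 83+10=93, 65+10=75, -24+10=-14, -68+10=-58
= [30, 93, 75, -14, -58]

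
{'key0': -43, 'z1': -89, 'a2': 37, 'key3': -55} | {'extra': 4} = {'key0': -43, 'z1': -89, 'a2': 37, 'key3': -55, 'extra': 4}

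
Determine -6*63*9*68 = -231336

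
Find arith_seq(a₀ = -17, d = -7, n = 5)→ [-17, -24, -31, -38, -45]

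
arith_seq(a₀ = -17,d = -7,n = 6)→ a_0 = -17 + 0*-7 = -17
a_1 = -17 + 1*-7 = -24
a_2 = -17 + 2*-7 = -31
...
= [-17, -24, -31, -38, -45, -52]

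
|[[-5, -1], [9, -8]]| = 49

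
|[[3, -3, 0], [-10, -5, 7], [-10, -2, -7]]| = (1)*(3)*det([[-5, 7], [-2, -7]]) + (-1)*(-3)*det([[-10, 7], [-10, -7]]) + (1)*(0)*det([[-10, -5], [-10, -2]])
= 147 + 420 + 0
= 567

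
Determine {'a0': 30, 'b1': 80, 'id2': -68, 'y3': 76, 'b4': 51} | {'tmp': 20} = {'a0': 30, 'b1': 80, 'id2': -68, 'y3': 76, 'b4': 51, 'tmp': 20}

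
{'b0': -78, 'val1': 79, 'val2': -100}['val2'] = -100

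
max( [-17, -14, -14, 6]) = 6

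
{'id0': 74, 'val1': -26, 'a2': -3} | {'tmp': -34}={'id0': 74, 'val1': -26, 'a2': -3, 'tmp': -34}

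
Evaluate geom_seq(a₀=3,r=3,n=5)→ [3, 9, 27, 81, 243]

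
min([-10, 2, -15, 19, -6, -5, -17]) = -17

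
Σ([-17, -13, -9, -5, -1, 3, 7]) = (-17) + (-13) + (-9) + (-5) + (-1) + 3 + 7
= -35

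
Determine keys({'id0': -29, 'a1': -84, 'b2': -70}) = ['id0', 'a1', 'b2']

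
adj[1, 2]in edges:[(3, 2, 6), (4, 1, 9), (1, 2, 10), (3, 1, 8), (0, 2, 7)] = 10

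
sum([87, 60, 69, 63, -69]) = 87 + 60 + 69 + 63 + (-69)
= 210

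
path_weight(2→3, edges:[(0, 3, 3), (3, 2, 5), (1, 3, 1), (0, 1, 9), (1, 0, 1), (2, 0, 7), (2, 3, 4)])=4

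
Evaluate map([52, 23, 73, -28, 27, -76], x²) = [2704, 529, 5329, 784, 729, 5776]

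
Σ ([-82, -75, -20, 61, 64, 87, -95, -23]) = (-82) + (-75) + (-20) + 61 + 64 + 87 + (-95) + (-23)
= -83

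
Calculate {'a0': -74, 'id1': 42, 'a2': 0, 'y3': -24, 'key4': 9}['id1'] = 42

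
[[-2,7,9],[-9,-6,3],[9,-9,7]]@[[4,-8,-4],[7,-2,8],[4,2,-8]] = [[77, 20, -8], [-66, 90, -36], [1, -40, -164]]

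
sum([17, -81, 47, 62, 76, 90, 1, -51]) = 161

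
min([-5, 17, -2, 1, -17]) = -17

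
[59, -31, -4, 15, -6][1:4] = [-31, -4, 15]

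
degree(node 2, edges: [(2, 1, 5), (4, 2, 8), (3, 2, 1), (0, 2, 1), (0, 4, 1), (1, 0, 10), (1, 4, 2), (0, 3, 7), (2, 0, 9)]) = incident: (2,1), (4,2), (3,2), (0,2), (2,0)
= 5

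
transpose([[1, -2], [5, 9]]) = [[1, 5], [-2, 9]]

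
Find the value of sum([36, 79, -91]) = 24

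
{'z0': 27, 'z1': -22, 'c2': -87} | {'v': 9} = {'z0': 27, 'z1': -22, 'c2': -87, 'v': 9}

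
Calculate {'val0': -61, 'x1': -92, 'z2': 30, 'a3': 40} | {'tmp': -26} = {'val0': -61, 'x1': -92, 'z2': 30, 'a3': 40, 'tmp': -26}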